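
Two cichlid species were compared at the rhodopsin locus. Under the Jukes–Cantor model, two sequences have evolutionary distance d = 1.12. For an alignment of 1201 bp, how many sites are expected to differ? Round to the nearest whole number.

Invert JC69: p = (3/4)(1 − e^(−4d/3)) = 0.75 × (1 − e^(-1.493333)) = 0.75 × (1 − 0.224623) = 0.581533.
Expected differing sites = pL ≈ 0.581533 × 1201 = 698.421133 ≈ 698.

698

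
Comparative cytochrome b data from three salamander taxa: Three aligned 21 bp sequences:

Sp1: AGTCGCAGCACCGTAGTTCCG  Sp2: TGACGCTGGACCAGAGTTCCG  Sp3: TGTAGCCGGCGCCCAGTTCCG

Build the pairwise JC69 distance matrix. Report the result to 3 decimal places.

Sp1–Sp2: 6/21 sites differ → p ≈ 0.285714, d = −0.75 ln(1 − 0.380952) = 0.359679 ≈ 0.360.
Sp1–Sp3: 8/21 sites differ → p ≈ 0.380952, d = −0.75 ln(1 − 0.507936) = 0.531860 ≈ 0.532.
Sp2–Sp3: 7/21 sites differ → p ≈ 0.333333, d = −0.75 ln(1 − 0.444444) = 0.440839 ≈ 0.441.

d(Sp1,Sp2) = 0.360, d(Sp1,Sp3) = 0.532, d(Sp2,Sp3) = 0.441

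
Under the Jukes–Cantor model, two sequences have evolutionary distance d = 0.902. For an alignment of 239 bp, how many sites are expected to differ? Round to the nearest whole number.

125

Invert JC69: p = (3/4)(1 − e^(−4d/3)) = 0.75 × (1 − e^(-1.202667)) = 0.75 × (1 − 0.300392) = 0.524706.
Expected differing sites = pL ≈ 0.524706 × 239 = 125.404734 ≈ 125.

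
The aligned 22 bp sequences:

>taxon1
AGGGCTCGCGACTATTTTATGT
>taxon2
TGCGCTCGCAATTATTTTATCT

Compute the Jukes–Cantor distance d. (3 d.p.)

0.271

The sequences differ at 5 of 22 sites (1, 3, 10, 12, 21), so p = 5/22 ≈ 0.227273.
d = −(3/4) ln(1 − 4p/3) = −0.75 ln(1 − 0.303031) = −0.75 ln(0.696969)
  = −0.75 × (-0.361014) = 0.270761 substitutions/site.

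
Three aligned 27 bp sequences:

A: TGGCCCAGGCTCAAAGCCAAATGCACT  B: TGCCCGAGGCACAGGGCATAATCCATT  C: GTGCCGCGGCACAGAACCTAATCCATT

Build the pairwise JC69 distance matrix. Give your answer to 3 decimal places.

A–B: 9/27 sites differ → p ≈ 0.333333, d = −0.75 ln(1 − 0.444444) = 0.440839 ≈ 0.441.
A–C: 10/27 sites differ → p ≈ 0.37037, d = −0.75 ln(1 − 0.493827) = 0.510658 ≈ 0.511.
B–C: 7/27 sites differ → p ≈ 0.259259, d = −0.75 ln(1 − 0.345679) = 0.318118 ≈ 0.318.

d(A,B) = 0.441, d(A,C) = 0.511, d(B,C) = 0.318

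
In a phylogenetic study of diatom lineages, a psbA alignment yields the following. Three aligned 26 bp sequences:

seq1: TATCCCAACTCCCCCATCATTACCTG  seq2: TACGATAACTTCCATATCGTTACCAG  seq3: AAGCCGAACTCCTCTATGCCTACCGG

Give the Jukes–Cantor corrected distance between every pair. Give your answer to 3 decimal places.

seq1–seq2: 9/26 sites differ → p ≈ 0.346154, d = −0.75 ln(1 − 0.461539) = 0.464280 ≈ 0.464.
seq1–seq3: 9/26 sites differ → p ≈ 0.346154, d = −0.75 ln(1 − 0.461539) = 0.464280 ≈ 0.464.
seq2–seq3: 12/26 sites differ → p ≈ 0.461538, d = −0.75 ln(1 − 0.615384) = 0.716632 ≈ 0.717.

d(seq1,seq2) = 0.464, d(seq1,seq3) = 0.464, d(seq2,seq3) = 0.717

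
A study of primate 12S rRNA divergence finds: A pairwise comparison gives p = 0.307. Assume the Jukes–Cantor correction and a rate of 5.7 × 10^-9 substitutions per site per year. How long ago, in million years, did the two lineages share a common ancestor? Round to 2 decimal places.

34.64

d = −(3/4) ln(1 − 4p/3) = −0.75 ln(1 − 0.409333) = −0.75 ln(0.590667)
  = −0.75 × (-0.526503) = 0.394877 substitutions/site.
Under a molecular clock d = 2μt, so t = d/(2μ) = 0.394877 / (2 × 5.7 × 10^-9) = 34.64 million years.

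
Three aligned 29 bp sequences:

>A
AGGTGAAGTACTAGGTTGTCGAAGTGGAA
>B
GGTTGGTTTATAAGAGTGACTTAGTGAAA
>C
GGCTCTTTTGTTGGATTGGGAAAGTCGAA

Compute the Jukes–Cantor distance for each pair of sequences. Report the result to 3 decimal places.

A–B: 13/29 sites differ → p ≈ 0.448276, d = −0.75 ln(1 − 0.597701) = 0.682920 ≈ 0.683.
A–C: 14/29 sites differ → p ≈ 0.482759, d = −0.75 ln(1 − 0.643679) = 0.773942 ≈ 0.774.
B–C: 13/29 sites differ → p ≈ 0.448276, d = −0.75 ln(1 − 0.597701) = 0.682920 ≈ 0.683.

d(A,B) = 0.683, d(A,C) = 0.774, d(B,C) = 0.683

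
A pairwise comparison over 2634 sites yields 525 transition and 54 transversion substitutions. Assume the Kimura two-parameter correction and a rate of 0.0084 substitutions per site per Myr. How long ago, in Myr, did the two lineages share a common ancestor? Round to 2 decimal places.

P = 525/2634 ≈ 0.199317 and Q = 54/2634 ≈ 0.020501.
Under the Kimura two-parameter model, d = −½ ln(1 − 2P − Q) − ¼ ln(1 − 2Q).
1 − 2P − Q = 0.580865, giving −½ ln(0.580865) = 0.271618.
1 − 2Q = 0.958998, giving −¼ ln(0.958998) = 0.010467.
d = 0.271618 + 0.010467 = 0.282085.
Under a molecular clock d = 2μt, so t = d/(2μ) = 0.282085 / (2 × 0.0084) = 16.79 Myr.

16.79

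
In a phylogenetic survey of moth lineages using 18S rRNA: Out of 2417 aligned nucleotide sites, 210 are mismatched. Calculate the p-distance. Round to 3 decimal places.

0.087

p = 210/2417 = 0.086884… ≈ 0.087 (to 3 d.p.).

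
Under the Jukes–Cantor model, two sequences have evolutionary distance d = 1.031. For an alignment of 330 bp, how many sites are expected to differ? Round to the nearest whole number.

Invert JC69: p = (3/4)(1 − e^(−4d/3)) = 0.75 × (1 − e^(-1.374667)) = 0.75 × (1 − 0.252924) = 0.560307.
Expected differing sites = pL ≈ 0.560307 × 330 = 184.90131 ≈ 185.

185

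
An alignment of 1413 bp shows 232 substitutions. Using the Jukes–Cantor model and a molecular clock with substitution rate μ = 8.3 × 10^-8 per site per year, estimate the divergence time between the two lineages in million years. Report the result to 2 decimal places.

1.12

p = 232/1413 ≈ 0.16419.
d = −(3/4) ln(1 − 4p/3) = −0.75 ln(1 − 0.21892) = −0.75 ln(0.78108)
  = −0.75 × (-0.247078) = 0.185309 substitutions/site.
Under a molecular clock d = 2μt, so t = d/(2μ) = 0.185309 / (2 × 8.3 × 10^-8) = 1.12 million years.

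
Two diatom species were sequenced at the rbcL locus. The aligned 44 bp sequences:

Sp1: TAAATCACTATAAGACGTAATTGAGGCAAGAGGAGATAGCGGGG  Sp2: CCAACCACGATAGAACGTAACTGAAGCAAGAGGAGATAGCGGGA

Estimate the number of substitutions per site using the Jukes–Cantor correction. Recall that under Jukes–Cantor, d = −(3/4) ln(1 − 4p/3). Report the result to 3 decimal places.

The sequences differ at 9 of 44 sites (1, 2, 5, 9, 13, 14, 21, 25, 44), so p = 9/44 ≈ 0.204545.
d = −(3/4) ln(1 − 4p/3) = −0.75 ln(1 − 0.272727) = −0.75 ln(0.727273)
  = −0.75 × (-0.318453) = 0.238840 substitutions/site.

0.239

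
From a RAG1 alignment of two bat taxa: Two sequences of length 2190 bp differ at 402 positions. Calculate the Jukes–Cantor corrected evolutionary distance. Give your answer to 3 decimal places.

p = 402/2190 ≈ 0.183562.
d = −(3/4) ln(1 − 4p/3) = −0.75 ln(1 − 0.244749) = −0.75 ln(0.755251)
  = −0.75 × (-0.280705) = 0.210529 substitutions/site.

0.211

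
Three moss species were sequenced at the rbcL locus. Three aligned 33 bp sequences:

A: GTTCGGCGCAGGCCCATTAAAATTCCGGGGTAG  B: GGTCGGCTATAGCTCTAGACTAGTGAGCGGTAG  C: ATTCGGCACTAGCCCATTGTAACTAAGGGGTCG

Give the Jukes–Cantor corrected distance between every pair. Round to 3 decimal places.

d(A,B) = 0.699, d(A,C) = 0.388, d(B,C) = 0.699

A–B: 15/33 sites differ → p ≈ 0.454545, d = −0.75 ln(1 − 0.60606) = 0.698667 ≈ 0.699.
A–C: 10/33 sites differ → p ≈ 0.30303, d = −0.75 ln(1 − 0.40404) = 0.388186 ≈ 0.388.
B–C: 15/33 sites differ → p ≈ 0.454545, d = −0.75 ln(1 − 0.60606) = 0.698667 ≈ 0.699.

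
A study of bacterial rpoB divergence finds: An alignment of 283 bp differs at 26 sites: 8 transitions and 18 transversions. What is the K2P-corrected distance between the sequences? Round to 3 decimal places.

0.098

P = 8/283 ≈ 0.028269 and Q = 18/283 ≈ 0.063604.
Under the Kimura two-parameter model, d = −½ ln(1 − 2P − Q) − ¼ ln(1 − 2Q).
1 − 2P − Q = 0.879858, giving −½ ln(0.879858) = 0.063997.
1 − 2Q = 0.872792, giving −¼ ln(0.872792) = 0.034015.
d = 0.063997 + 0.034015 = 0.098012.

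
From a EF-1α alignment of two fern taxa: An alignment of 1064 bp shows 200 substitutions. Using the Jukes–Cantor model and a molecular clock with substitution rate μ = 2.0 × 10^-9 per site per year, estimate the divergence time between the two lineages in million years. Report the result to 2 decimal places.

54.10

p = 200/1064 ≈ 0.18797.
d = −(3/4) ln(1 − 4p/3) = −0.75 ln(1 − 0.250627) = −0.75 ln(0.749373)
  = −0.75 × (-0.288518) = 0.216389 substitutions/site.
Under a molecular clock d = 2μt, so t = d/(2μ) = 0.216389 / (2 × 2.0 × 10^-9) = 54.10 million years.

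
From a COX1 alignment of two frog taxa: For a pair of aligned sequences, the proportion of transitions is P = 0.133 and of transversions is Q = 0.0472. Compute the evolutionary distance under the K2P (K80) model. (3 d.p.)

Under the Kimura two-parameter model, d = −½ ln(1 − 2P − Q) − ¼ ln(1 − 2Q).
1 − 2P − Q = 0.6868, giving −½ ln(0.6868) = 0.187856.
1 − 2Q = 0.9056, giving −¼ ln(0.9056) = 0.024789.
d = 0.187856 + 0.024789 = 0.212645.

0.213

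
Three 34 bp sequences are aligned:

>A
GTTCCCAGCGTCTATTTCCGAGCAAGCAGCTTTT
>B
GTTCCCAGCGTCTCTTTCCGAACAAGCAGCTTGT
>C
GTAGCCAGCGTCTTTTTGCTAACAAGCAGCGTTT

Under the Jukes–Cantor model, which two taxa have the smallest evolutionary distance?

A–B: 3/34 differ, p = 0.088, d = 0.094.
A–C: 7/34 differ, p = 0.206, d = 0.241.
B–C: 7/34 differ, p = 0.206, d = 0.241.
The smallest distance is between A and B.

A and B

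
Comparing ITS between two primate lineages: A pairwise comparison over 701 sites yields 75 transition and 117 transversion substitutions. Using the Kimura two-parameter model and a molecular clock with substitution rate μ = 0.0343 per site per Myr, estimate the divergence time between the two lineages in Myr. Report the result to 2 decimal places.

4.97

P = 75/701 ≈ 0.10699 and Q = 117/701 ≈ 0.166904.
Under the Kimura two-parameter model, d = −½ ln(1 − 2P − Q) − ¼ ln(1 − 2Q).
1 − 2P − Q = 0.619116, giving −½ ln(0.619116) = 0.239731.
1 − 2Q = 0.666192, giving −¼ ln(0.666192) = 0.101544.
d = 0.239731 + 0.101544 = 0.341275.
Under a molecular clock d = 2μt, so t = d/(2μ) = 0.341275 / (2 × 0.0343) = 4.97 Myr.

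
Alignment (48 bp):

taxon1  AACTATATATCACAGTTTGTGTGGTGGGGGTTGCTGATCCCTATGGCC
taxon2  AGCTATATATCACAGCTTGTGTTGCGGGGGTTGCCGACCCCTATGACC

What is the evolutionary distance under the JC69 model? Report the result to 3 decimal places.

The sequences differ at 7 of 48 sites (2, 16, 23, 25, 35, 38, 46), so p = 7/48 ≈ 0.145833.
d = −(3/4) ln(1 − 4p/3) = −0.75 ln(1 − 0.194444) = −0.75 ln(0.805556)
  = −0.75 × (-0.216223) = 0.162167 substitutions/site.

0.162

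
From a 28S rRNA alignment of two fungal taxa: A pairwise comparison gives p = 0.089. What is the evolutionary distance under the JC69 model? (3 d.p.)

0.095

d = −(3/4) ln(1 − 4p/3) = −0.75 ln(1 − 0.118667) = −0.75 ln(0.881333)
  = −0.75 × (-0.126320) = 0.094740 substitutions/site.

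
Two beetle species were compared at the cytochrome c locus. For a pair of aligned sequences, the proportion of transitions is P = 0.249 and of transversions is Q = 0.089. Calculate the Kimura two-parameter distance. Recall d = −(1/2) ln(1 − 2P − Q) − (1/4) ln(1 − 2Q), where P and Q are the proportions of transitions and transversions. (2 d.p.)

Under the Kimura two-parameter model, d = −½ ln(1 − 2P − Q) − ¼ ln(1 − 2Q).
1 − 2P − Q = 0.413, giving −½ ln(0.413) = 0.442154.
1 − 2Q = 0.822, giving −¼ ln(0.822) = 0.049004.
d = 0.442154 + 0.049004 = 0.491158.

0.49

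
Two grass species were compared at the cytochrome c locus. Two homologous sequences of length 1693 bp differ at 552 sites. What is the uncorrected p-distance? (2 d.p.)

p = 552/1693 = 0.326048… ≈ 0.33 (to 2 d.p.).

0.33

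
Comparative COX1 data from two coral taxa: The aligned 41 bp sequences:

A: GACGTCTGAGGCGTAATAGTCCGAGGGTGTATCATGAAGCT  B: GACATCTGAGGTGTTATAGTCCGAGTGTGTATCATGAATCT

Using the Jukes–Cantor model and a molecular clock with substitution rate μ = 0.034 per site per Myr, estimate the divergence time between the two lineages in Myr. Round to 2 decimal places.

The sequences differ at 5 of 41 sites (4, 12, 15, 26, 39), so p = 5/41 ≈ 0.121951.
d = −(3/4) ln(1 − 4p/3) = −0.75 ln(1 − 0.162601) = −0.75 ln(0.837399)
  = −0.75 × (-0.177455) = 0.133091 substitutions/site.
Under a molecular clock d = 2μt, so t = d/(2μ) = 0.133091 / (2 × 0.034) = 1.96 Myr.

1.96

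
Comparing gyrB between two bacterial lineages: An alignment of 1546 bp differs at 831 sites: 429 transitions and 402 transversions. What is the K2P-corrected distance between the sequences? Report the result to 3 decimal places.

1.027

P = 429/1546 ≈ 0.27749 and Q = 402/1546 ≈ 0.260026.
Under the Kimura two-parameter model, d = −½ ln(1 − 2P − Q) − ¼ ln(1 − 2Q).
1 − 2P − Q = 0.184994, giving −½ ln(0.184994) = 0.843716.
1 − 2Q = 0.479948, giving −¼ ln(0.479948) = 0.183519.
d = 0.843716 + 0.183519 = 1.027235.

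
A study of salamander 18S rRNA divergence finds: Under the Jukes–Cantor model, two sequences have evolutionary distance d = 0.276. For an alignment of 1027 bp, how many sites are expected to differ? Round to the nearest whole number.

237

Invert JC69: p = (3/4)(1 − e^(−4d/3)) = 0.75 × (1 − e^(-0.368)) = 0.75 × (1 − 0.692117) = 0.230912.
Expected differing sites = pL ≈ 0.230912 × 1027 = 237.146624 ≈ 237.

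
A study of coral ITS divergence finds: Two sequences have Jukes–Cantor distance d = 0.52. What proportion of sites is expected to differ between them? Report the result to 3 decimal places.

0.375

p = (3/4)(1 − e^(−4d/3)) = 0.75 × (1 − e^(-0.693333)) = 0.75 × (1 − 0.499907) = 0.375070.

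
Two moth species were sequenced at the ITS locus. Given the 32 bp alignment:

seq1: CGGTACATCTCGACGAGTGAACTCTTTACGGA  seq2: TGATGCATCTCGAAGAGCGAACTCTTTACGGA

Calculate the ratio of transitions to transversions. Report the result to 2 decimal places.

Transitions are A↔G and C↔T; transversions are all other mismatches.
Transitions: 4. Transversions: 1.
R = 4/1 = 4.00.

4.00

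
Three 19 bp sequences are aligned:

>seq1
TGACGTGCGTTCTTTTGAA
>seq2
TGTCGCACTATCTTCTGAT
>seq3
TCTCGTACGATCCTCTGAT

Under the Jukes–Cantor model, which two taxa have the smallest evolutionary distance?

seq2 and seq3

seq1–seq2: 7/19 differ, p = 0.368, d = 0.507.
seq1–seq3: 7/19 differ, p = 0.368, d = 0.507.
seq2–seq3: 4/19 differ, p = 0.211, d = 0.247.
The smallest distance is between seq2 and seq3.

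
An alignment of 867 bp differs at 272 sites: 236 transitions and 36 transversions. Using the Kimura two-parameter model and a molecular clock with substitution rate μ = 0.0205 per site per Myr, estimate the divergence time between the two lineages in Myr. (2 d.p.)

P = 236/867 ≈ 0.272203 and Q = 36/867 ≈ 0.041522.
Under the Kimura two-parameter model, d = −½ ln(1 − 2P − Q) − ¼ ln(1 − 2Q).
1 − 2P − Q = 0.414072, giving −½ ln(0.414072) = 0.440858.
1 − 2Q = 0.916956, giving −¼ ln(0.916956) = 0.021674.
d = 0.440858 + 0.021674 = 0.462532.
Under a molecular clock d = 2μt, so t = d/(2μ) = 0.462532 / (2 × 0.0205) = 11.28 Myr.

11.28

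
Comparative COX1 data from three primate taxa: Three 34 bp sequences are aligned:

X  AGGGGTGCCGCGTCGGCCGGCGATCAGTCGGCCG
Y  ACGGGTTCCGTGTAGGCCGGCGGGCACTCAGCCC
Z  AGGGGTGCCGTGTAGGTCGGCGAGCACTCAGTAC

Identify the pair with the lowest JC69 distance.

Y and Z

X–Y: 9/34 differ, p = 0.265, d = 0.326.
X–Z: 9/34 differ, p = 0.265, d = 0.326.
Y–Z: 6/34 differ, p = 0.176, d = 0.201.
The smallest distance is between Y and Z.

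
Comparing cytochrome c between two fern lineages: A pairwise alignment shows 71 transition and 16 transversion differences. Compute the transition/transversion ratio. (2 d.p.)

R = 71/16 = 4.4375 ≈ 4.44 (to 2 d.p.).

4.44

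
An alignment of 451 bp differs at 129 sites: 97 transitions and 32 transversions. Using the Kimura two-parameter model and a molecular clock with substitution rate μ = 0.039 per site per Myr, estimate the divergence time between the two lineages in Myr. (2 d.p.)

P = 97/451 ≈ 0.215078 and Q = 32/451 ≈ 0.070953.
Under the Kimura two-parameter model, d = −½ ln(1 − 2P − Q) − ¼ ln(1 − 2Q).
1 − 2P − Q = 0.498891, giving −½ ln(0.498891) = 0.347684.
1 − 2Q = 0.858094, giving −¼ ln(0.858094) = 0.038260.
d = 0.347684 + 0.038260 = 0.385944.
Under a molecular clock d = 2μt, so t = d/(2μ) = 0.385944 / (2 × 0.039) = 4.95 Myr.

4.95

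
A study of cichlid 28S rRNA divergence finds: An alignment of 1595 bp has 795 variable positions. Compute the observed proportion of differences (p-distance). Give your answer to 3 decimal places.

p = 795/1595 = 0.498432… ≈ 0.498 (to 3 d.p.).

0.498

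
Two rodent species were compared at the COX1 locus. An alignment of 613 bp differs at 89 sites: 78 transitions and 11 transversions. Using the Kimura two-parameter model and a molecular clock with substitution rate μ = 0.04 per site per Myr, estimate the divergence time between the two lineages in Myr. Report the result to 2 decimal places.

2.10

P = 78/613 ≈ 0.127243 and Q = 11/613 ≈ 0.017945.
Under the Kimura two-parameter model, d = −½ ln(1 − 2P − Q) − ¼ ln(1 − 2Q).
1 − 2P − Q = 0.727569, giving −½ ln(0.727569) = 0.159023.
1 − 2Q = 0.96411, giving −¼ ln(0.96411) = 0.009137.
d = 0.159023 + 0.009137 = 0.168160.
Under a molecular clock d = 2μt, so t = d/(2μ) = 0.168160 / (2 × 0.04) = 2.10 Myr.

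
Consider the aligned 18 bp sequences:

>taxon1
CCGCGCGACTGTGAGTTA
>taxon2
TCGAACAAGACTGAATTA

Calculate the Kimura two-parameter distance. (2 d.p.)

Of 18 sites, 4 differences are transitions and 4 are transversions, so P = 4/18 ≈ 0.222222 and Q = 4/18 ≈ 0.222222.
Under the Kimura two-parameter model, d = −½ ln(1 − 2P − Q) − ¼ ln(1 − 2Q).
1 − 2P − Q = 0.333334, giving −½ ln(0.333334) = 0.549305.
1 − 2Q = 0.555556, giving −¼ ln(0.555556) = 0.146946.
d = 0.549305 + 0.146946 = 0.696251.

0.70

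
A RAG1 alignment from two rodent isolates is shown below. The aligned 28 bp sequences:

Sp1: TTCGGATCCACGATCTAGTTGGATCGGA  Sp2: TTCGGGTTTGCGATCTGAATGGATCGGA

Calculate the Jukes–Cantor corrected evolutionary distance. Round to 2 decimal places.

0.30

The sequences differ at 7 of 28 sites (6, 8, 9, 10, 17, 18, 19), so p = 7/28 = 0.25.
d = −(3/4) ln(1 − 4p/3) = −0.75 ln(1 − 0.333333) = −0.75 ln(0.666667)
  = −0.75 × (-0.405465) = 0.304099 substitutions/site.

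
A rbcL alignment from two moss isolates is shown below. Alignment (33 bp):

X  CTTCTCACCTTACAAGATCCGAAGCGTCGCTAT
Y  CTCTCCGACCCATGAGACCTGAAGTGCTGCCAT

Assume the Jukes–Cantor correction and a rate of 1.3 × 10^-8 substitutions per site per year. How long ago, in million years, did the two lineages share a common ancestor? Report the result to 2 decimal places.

The sequences differ at 15 of 33 sites, so p = 15/33 ≈ 0.454545.
d = −(3/4) ln(1 − 4p/3) = −0.75 ln(1 − 0.60606) = −0.75 ln(0.39394)
  = −0.75 × (-0.931557) = 0.698668 substitutions/site.
Under a molecular clock d = 2μt, so t = d/(2μ) = 0.698668 / (2 × 1.3 × 10^-8) = 26.87 million years.

26.87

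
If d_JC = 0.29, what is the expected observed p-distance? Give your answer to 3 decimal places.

0.241

p = (3/4)(1 − e^(−4d/3)) = 0.75 × (1 − e^(-0.386667)) = 0.75 × (1 − 0.679317) = 0.240512.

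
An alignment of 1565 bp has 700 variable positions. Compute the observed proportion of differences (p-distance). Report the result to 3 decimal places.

p = 700/1565 = 0.447284… ≈ 0.447 (to 3 d.p.).

0.447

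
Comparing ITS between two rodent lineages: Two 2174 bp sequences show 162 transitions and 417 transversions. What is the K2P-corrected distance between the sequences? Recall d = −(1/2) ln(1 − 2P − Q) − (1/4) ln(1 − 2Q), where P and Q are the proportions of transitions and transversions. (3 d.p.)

0.329

P = 162/2174 ≈ 0.074517 and Q = 417/2174 ≈ 0.191812.
Under the Kimura two-parameter model, d = −½ ln(1 − 2P − Q) − ¼ ln(1 − 2Q).
1 − 2P − Q = 0.659154, giving −½ ln(0.659154) = 0.208399.
1 − 2Q = 0.616376, giving −¼ ln(0.616376) = 0.120975.
d = 0.208399 + 0.120975 = 0.329374.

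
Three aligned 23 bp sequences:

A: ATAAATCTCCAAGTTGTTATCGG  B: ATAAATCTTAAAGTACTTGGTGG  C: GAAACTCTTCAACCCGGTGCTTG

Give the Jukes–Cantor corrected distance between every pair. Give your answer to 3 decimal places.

A–B: 7/23 sites differ → p ≈ 0.304348, d = −0.75 ln(1 − 0.405797) = 0.390401 ≈ 0.390.
A–C: 12/23 sites differ → p ≈ 0.521739, d = −0.75 ln(1 − 0.695652) = 0.892188 ≈ 0.892.
B–C: 11/23 sites differ → p ≈ 0.478261, d = −0.75 ln(1 − 0.637681) = 0.761423 ≈ 0.761.

d(A,B) = 0.390, d(A,C) = 0.892, d(B,C) = 0.761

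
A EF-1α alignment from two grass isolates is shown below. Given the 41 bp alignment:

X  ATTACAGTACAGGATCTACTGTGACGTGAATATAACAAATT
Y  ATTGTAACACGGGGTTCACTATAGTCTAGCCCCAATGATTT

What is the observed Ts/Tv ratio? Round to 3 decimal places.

4.500

Transitions are A↔G and C↔T; transversions are all other mismatches.
Transitions: 18. Transversions: 4.
R = 18/4 = 4.500.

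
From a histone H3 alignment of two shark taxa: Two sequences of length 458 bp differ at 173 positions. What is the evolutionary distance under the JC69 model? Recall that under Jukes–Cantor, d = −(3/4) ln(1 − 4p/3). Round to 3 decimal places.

p = 173/458 ≈ 0.377729.
d = −(3/4) ln(1 − 4p/3) = −0.75 ln(1 − 0.503639) = −0.75 ln(0.496361)
  = −0.75 × (-0.700452) = 0.525339 substitutions/site.

0.525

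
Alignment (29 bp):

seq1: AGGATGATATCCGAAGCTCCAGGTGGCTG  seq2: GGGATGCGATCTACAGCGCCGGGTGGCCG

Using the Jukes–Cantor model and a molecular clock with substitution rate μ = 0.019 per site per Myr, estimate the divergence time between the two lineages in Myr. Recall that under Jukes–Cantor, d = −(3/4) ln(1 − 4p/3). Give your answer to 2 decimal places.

The sequences differ at 9 of 29 sites (1, 7, 8, 12, 13, 14, 18, 21, 28), so p = 9/29 ≈ 0.310345.
d = −(3/4) ln(1 − 4p/3) = −0.75 ln(1 − 0.413793) = −0.75 ln(0.586207)
  = −0.75 × (-0.534082) = 0.400562 substitutions/site.
Under a molecular clock d = 2μt, so t = d/(2μ) = 0.400562 / (2 × 0.019) = 10.54 Myr.

10.54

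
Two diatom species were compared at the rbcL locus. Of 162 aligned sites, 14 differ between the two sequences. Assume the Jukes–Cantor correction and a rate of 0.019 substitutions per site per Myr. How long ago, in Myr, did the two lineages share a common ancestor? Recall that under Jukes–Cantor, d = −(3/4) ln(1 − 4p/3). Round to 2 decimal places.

2.42

p = 14/162 ≈ 0.08642.
d = −(3/4) ln(1 − 4p/3) = −0.75 ln(1 − 0.115227) = −0.75 ln(0.884773)
  = −0.75 × (-0.122424) = 0.091818 substitutions/site.
Under a molecular clock d = 2μt, so t = d/(2μ) = 0.091818 / (2 × 0.019) = 2.42 Myr.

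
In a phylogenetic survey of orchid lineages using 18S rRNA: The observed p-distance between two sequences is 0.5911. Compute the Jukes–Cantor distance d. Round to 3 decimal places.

1.164

d = −(3/4) ln(1 − 4p/3) = −0.75 ln(1 − 0.788133) = −0.75 ln(0.211867)
  = −0.75 × (-1.551797) = 1.163848 substitutions/site.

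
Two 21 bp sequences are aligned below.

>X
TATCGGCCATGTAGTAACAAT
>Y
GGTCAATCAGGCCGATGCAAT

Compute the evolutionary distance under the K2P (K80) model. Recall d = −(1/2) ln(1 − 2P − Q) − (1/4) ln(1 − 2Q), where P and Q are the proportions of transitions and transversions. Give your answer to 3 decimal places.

Of 21 sites, 6 differences are transitions and 5 are transversions, so P = 6/21 ≈ 0.285714 and Q = 5/21 ≈ 0.238095.
Under the Kimura two-parameter model, d = −½ ln(1 − 2P − Q) − ¼ ln(1 − 2Q).
1 − 2P − Q = 0.190477, giving −½ ln(0.190477) = 0.829112.
1 − 2Q = 0.52381, giving −¼ ln(0.52381) = 0.161657.
d = 0.829112 + 0.161657 = 0.990769.

0.991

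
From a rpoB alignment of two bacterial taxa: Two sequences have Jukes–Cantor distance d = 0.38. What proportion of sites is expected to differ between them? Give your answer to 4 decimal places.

0.2981

p = (3/4)(1 − e^(−4d/3)) = 0.75 × (1 − e^(-0.506667)) = 0.75 × (1 − 0.602500) = 0.298125.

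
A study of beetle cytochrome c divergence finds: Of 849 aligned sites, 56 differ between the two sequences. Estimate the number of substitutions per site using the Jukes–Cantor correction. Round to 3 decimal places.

0.069

p = 56/849 ≈ 0.06596.
d = −(3/4) ln(1 − 4p/3) = −0.75 ln(1 − 0.087947) = −0.75 ln(0.912053)
  = −0.75 × (-0.092057) = 0.069043 substitutions/site.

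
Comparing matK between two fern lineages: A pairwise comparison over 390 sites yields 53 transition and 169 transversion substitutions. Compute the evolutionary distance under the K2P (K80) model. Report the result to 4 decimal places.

P = 53/390 ≈ 0.135897 and Q = 169/390 ≈ 0.433333.
Under the Kimura two-parameter model, d = −½ ln(1 − 2P − Q) − ¼ ln(1 − 2Q).
1 − 2P − Q = 0.294873, giving −½ ln(0.294873) = 0.610605.
1 − 2Q = 0.133334, giving −¼ ln(0.133334) = 0.503725.
d = 0.610605 + 0.503725 = 1.114330.

1.1143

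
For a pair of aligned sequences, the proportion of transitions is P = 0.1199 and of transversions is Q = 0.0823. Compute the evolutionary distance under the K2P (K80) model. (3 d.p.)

Under the Kimura two-parameter model, d = −½ ln(1 − 2P − Q) − ¼ ln(1 − 2Q).
1 − 2P − Q = 0.6779, giving −½ ln(0.6779) = 0.194378.
1 − 2Q = 0.8354, giving −¼ ln(0.8354) = 0.044961.
d = 0.194378 + 0.044961 = 0.239339.

0.239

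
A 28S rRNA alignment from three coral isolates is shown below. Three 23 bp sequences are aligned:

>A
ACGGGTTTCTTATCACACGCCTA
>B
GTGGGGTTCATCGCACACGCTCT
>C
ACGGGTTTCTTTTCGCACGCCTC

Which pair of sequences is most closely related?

A–B: 9/23 differ, p = 0.391, d = 0.553.
A–C: 3/23 differ, p = 0.130, d = 0.143.
B–C: 10/23 differ, p = 0.435, d = 0.650.
The smallest distance is between A and C.

A and C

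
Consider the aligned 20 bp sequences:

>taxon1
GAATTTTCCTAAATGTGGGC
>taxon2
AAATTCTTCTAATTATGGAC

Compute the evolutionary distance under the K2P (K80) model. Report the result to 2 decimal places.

0.43

Of 20 sites, 5 differences are transitions and 1 are transversions, so P = 5/20 = 0.25 and Q = 1/20 = 0.05.
Under the Kimura two-parameter model, d = −½ ln(1 − 2P − Q) − ¼ ln(1 − 2Q).
1 − 2P − Q = 0.45, giving −½ ln(0.45) = 0.399254.
1 − 2Q = 0.9, giving −¼ ln(0.9) = 0.026340.
d = 0.399254 + 0.026340 = 0.425594.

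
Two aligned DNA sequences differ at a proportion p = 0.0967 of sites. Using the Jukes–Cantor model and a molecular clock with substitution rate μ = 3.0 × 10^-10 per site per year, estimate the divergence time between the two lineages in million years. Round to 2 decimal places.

172.55

d = −(3/4) ln(1 − 4p/3) = −0.75 ln(1 − 0.128933) = −0.75 ln(0.871067)
  = −0.75 × (-0.138036) = 0.103527 substitutions/site.
Under a molecular clock d = 2μt, so t = d/(2μ) = 0.103527 / (2 × 3.0 × 10^-10) = 172.55 million years.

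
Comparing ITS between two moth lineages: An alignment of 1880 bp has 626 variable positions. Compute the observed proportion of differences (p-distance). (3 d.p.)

p = 626/1880 = 0.332978… ≈ 0.333 (to 3 d.p.).

0.333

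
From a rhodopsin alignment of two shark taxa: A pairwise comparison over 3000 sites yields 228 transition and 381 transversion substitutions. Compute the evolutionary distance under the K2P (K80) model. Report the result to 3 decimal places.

0.237

P = 228/3000 = 0.076 and Q = 381/3000 = 0.127.
Under the Kimura two-parameter model, d = −½ ln(1 − 2P − Q) − ¼ ln(1 − 2Q).
1 − 2P − Q = 0.721, giving −½ ln(0.721) = 0.163558.
1 − 2Q = 0.746, giving −¼ ln(0.746) = 0.073257.
d = 0.163558 + 0.073257 = 0.236815.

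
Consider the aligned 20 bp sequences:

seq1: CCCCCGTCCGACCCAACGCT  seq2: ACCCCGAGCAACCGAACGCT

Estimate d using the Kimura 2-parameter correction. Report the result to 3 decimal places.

0.306

Of 20 sites, 1 differences are transitions and 4 are transversions, so P = 1/20 = 0.05 and Q = 4/20 = 0.2.
Under the Kimura two-parameter model, d = −½ ln(1 − 2P − Q) − ¼ ln(1 − 2Q).
1 − 2P − Q = 0.7, giving −½ ln(0.7) = 0.178337.
1 − 2Q = 0.6, giving −¼ ln(0.6) = 0.127706.
d = 0.178337 + 0.127706 = 0.306043.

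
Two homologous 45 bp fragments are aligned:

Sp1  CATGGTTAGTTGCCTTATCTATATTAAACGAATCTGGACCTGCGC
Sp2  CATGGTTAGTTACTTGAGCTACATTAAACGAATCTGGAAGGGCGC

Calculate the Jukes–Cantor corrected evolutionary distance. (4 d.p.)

The sequences differ at 8 of 45 sites (12, 14, 16, 18, 22, 39, 40, 41), so p = 8/45 ≈ 0.177778.
d = −(3/4) ln(1 − 4p/3) = −0.75 ln(1 − 0.237037) = −0.75 ln(0.762963)
  = −0.75 × (-0.270546) = 0.202910 substitutions/site.

0.2029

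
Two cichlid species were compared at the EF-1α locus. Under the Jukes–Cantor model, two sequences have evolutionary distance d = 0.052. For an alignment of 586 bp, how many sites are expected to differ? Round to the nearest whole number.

Invert JC69: p = (3/4)(1 − e^(−4d/3)) = 0.75 × (1 − e^(-0.069333)) = 0.75 × (1 − 0.933016) = 0.050238.
Expected differing sites = pL ≈ 0.050238 × 586 = 29.439468 ≈ 29.

29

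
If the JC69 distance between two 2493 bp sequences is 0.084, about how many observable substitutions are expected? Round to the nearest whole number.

Invert JC69: p = (3/4)(1 − e^(−4d/3)) = 0.75 × (1 − e^(-0.112)) = 0.75 × (1 − 0.894044) = 0.079467.
Expected differing sites = pL ≈ 0.079467 × 2493 = 198.111231 ≈ 198.

198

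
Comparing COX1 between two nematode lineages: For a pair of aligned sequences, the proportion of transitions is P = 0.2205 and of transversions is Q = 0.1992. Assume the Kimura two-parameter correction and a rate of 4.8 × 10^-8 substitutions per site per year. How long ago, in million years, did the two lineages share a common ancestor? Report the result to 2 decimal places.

Under the Kimura two-parameter model, d = −½ ln(1 − 2P − Q) − ¼ ln(1 − 2Q).
1 − 2P − Q = 0.3598, giving −½ ln(0.3598) = 0.511103.
1 − 2Q = 0.6016, giving −¼ ln(0.6016) = 0.127041.
d = 0.511103 + 0.127041 = 0.638144.
Under a molecular clock d = 2μt, so t = d/(2μ) = 0.638144 / (2 × 4.8 × 10^-8) = 6.65 million years.

6.65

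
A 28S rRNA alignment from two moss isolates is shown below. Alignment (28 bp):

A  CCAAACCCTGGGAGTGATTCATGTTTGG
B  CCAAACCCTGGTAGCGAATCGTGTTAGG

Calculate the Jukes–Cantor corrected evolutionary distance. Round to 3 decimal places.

0.204

The sequences differ at 5 of 28 sites (12, 15, 18, 21, 26), so p = 5/28 ≈ 0.178571.
d = −(3/4) ln(1 − 4p/3) = −0.75 ln(1 − 0.238095) = −0.75 ln(0.761905)
  = −0.75 × (-0.271933) = 0.203950 substitutions/site.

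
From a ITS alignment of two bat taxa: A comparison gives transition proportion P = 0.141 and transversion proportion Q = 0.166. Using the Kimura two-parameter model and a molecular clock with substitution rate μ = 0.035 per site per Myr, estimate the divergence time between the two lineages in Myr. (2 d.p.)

5.69

Under the Kimura two-parameter model, d = −½ ln(1 − 2P − Q) − ¼ ln(1 − 2Q).
1 − 2P − Q = 0.552, giving −½ ln(0.552) = 0.297104.
1 − 2Q = 0.668, giving −¼ ln(0.668) = 0.100867.
d = 0.297104 + 0.100867 = 0.397971.
Under a molecular clock d = 2μt, so t = d/(2μ) = 0.397971 / (2 × 0.035) = 5.69 Myr.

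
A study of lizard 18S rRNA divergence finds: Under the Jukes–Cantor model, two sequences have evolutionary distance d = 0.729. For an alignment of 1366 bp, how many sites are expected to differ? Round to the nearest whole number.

Invert JC69: p = (3/4)(1 − e^(−4d/3)) = 0.75 × (1 − e^(-0.972)) = 0.75 × (1 − 0.378326) = 0.466256.
Expected differing sites = pL ≈ 0.466256 × 1366 = 636.905696 ≈ 637.

637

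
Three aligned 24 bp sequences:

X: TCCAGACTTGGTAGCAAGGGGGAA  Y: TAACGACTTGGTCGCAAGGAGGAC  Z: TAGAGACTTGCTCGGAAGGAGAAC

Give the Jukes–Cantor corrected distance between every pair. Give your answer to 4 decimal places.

X–Y: 6/24 sites differ → p = 0.25, d = −0.75 ln(1 − 0.333333) = 0.304098 ≈ 0.3041.
X–Z: 8/24 sites differ → p ≈ 0.333333, d = −0.75 ln(1 − 0.444444) = 0.440839 ≈ 0.4408.
Y–Z: 5/24 sites differ → p ≈ 0.208333, d = −0.75 ln(1 − 0.277777) = 0.244066 ≈ 0.2441.

d(X,Y) = 0.3041, d(X,Z) = 0.4408, d(Y,Z) = 0.2441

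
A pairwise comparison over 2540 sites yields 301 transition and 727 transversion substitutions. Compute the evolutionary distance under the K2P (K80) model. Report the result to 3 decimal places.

0.583

P = 301/2540 ≈ 0.118504 and Q = 727/2540 ≈ 0.28622.
Under the Kimura two-parameter model, d = −½ ln(1 − 2P − Q) − ¼ ln(1 − 2Q).
1 − 2P − Q = 0.476772, giving −½ ln(0.476772) = 0.370358.
1 − 2Q = 0.42756, giving −¼ ln(0.42756) = 0.212415.
d = 0.370358 + 0.212415 = 0.582773.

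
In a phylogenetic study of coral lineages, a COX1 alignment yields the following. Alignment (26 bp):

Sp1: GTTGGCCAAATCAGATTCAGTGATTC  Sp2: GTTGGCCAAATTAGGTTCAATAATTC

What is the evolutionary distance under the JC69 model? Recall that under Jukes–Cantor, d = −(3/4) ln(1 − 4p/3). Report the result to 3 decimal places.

The sequences differ at 4 of 26 sites (12, 15, 20, 22), so p = 4/26 ≈ 0.153846.
d = −(3/4) ln(1 − 4p/3) = −0.75 ln(1 − 0.205128) = −0.75 ln(0.794872)
  = −0.75 × (-0.229574) = 0.172181 substitutions/site.

0.172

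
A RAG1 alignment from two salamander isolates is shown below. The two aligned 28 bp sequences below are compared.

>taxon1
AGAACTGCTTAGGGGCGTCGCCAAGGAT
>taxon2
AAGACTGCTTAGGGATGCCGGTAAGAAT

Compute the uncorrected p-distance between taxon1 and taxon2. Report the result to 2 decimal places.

0.29

The sequences differ at 8 of 28 positions (sites 2, 3, 15, 16, 18, 21, 22, 26).
p = 8/28 = 0.285714… ≈ 0.29 (to 2 d.p.).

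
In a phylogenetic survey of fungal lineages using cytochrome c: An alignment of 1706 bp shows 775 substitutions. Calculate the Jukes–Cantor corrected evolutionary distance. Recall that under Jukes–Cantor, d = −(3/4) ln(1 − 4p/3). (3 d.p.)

p = 775/1706 ≈ 0.454279.
d = −(3/4) ln(1 − 4p/3) = −0.75 ln(1 − 0.605705) = −0.75 ln(0.394295)
  = −0.75 × (-0.930656) = 0.697992 substitutions/site.

0.698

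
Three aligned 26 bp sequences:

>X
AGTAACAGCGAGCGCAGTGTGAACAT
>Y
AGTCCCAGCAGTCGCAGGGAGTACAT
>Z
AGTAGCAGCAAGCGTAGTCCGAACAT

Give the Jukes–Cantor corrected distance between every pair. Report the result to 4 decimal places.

d(X,Y) = 0.3961, d(X,Z) = 0.2222, d(Y,Z) = 0.4643

X–Y: 8/26 sites differ → p ≈ 0.307692, d = −0.75 ln(1 − 0.410256) = 0.396050 ≈ 0.3961.
X–Z: 5/26 sites differ → p ≈ 0.192308, d = −0.75 ln(1 − 0.256411) = 0.222200 ≈ 0.2222.
Y–Z: 9/26 sites differ → p ≈ 0.346154, d = −0.75 ln(1 − 0.461539) = 0.464280 ≈ 0.4643.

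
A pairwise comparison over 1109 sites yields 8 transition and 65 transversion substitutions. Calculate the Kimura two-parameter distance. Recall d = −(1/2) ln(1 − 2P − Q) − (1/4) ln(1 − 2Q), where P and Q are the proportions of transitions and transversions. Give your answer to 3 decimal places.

0.069

P = 8/1109 ≈ 0.007214 and Q = 65/1109 ≈ 0.058611.
Under the Kimura two-parameter model, d = −½ ln(1 − 2P − Q) − ¼ ln(1 − 2Q).
1 − 2P − Q = 0.926961, giving −½ ln(0.926961) = 0.037922.
1 − 2Q = 0.882778, giving −¼ ln(0.882778) = 0.031170.
d = 0.037922 + 0.031170 = 0.069092.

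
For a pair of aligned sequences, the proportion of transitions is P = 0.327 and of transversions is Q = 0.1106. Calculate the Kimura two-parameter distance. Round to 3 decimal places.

Under the Kimura two-parameter model, d = −½ ln(1 − 2P − Q) − ¼ ln(1 − 2Q).
1 − 2P − Q = 0.2354, giving −½ ln(0.2354) = 0.723235.
1 − 2Q = 0.7788, giving −¼ ln(0.7788) = 0.062500.
d = 0.723235 + 0.062500 = 0.785735.

0.786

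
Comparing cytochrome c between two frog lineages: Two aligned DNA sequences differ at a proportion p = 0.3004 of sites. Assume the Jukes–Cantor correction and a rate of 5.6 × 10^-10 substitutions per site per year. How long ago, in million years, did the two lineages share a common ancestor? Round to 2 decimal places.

d = −(3/4) ln(1 − 4p/3) = −0.75 ln(1 − 0.400533) = −0.75 ln(0.599467)
  = −0.75 × (-0.511714) = 0.383786 substitutions/site.
Under a molecular clock d = 2μt, so t = d/(2μ) = 0.383786 / (2 × 5.6 × 10^-10) = 342.67 million years.

342.67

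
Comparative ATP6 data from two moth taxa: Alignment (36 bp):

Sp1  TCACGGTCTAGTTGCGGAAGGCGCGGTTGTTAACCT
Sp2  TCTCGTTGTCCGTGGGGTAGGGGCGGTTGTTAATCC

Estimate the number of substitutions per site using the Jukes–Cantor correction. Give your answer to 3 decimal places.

0.392

The sequences differ at 11 of 36 sites, so p = 11/36 ≈ 0.305556.
d = −(3/4) ln(1 − 4p/3) = −0.75 ln(1 − 0.407408) = −0.75 ln(0.592592)
  = −0.75 × (-0.523249) = 0.392437 substitutions/site.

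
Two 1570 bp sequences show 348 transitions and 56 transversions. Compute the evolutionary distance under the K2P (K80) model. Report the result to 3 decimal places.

0.344

P = 348/1570 ≈ 0.221656 and Q = 56/1570 ≈ 0.035669.
Under the Kimura two-parameter model, d = −½ ln(1 − 2P − Q) − ¼ ln(1 − 2Q).
1 − 2P − Q = 0.521019, giving −½ ln(0.521019) = 0.325984.
1 − 2Q = 0.928662, giving −¼ ln(0.928662) = 0.018503.
d = 0.325984 + 0.018503 = 0.344487.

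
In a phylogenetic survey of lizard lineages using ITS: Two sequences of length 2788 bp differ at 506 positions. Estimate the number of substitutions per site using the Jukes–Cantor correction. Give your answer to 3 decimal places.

0.208

p = 506/2788 ≈ 0.181492.
d = −(3/4) ln(1 − 4p/3) = −0.75 ln(1 − 0.241989) = −0.75 ln(0.758011)
  = −0.75 × (-0.277057) = 0.207793 substitutions/site.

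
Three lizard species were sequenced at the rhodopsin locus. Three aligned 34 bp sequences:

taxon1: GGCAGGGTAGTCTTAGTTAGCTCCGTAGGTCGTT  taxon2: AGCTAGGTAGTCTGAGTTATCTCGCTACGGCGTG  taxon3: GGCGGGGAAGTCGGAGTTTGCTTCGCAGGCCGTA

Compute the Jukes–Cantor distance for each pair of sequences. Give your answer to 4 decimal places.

d(taxon1,taxon2) = 0.3734, d(taxon1,taxon3) = 0.3265, d(taxon2,taxon3) = 0.5972

taxon1–taxon2: 10/34 sites differ → p ≈ 0.294118, d = −0.75 ln(1 − 0.392157) = 0.373379 ≈ 0.3734.
taxon1–taxon3: 9/34 sites differ → p ≈ 0.264706, d = −0.75 ln(1 − 0.352941) = 0.326488 ≈ 0.3265.
taxon2–taxon3: 14/34 sites differ → p ≈ 0.411765, d = −0.75 ln(1 − 0.54902) = 0.597249 ≈ 0.5972.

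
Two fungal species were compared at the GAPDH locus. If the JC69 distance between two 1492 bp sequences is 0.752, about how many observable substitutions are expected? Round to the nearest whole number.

708

Invert JC69: p = (3/4)(1 − e^(−4d/3)) = 0.75 × (1 − e^(-1.002667)) = 0.75 × (1 − 0.366900) = 0.474825.
Expected differing sites = pL ≈ 0.474825 × 1492 = 708.4389 ≈ 708.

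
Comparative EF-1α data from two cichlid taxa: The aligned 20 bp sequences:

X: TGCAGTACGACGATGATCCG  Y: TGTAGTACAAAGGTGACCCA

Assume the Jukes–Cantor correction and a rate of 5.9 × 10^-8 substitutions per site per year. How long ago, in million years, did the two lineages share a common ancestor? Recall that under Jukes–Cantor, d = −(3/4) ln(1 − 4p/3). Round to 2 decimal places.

3.25

The sequences differ at 6 of 20 sites (3, 9, 11, 13, 17, 20), so p = 6/20 = 0.3.
d = −(3/4) ln(1 − 4p/3) = −0.75 ln(1 − 0.4) = −0.75 ln(0.6)
  = −0.75 × (-0.510826) = 0.383120 substitutions/site.
Under a molecular clock d = 2μt, so t = d/(2μ) = 0.383120 / (2 × 5.9 × 10^-8) = 3.25 million years.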